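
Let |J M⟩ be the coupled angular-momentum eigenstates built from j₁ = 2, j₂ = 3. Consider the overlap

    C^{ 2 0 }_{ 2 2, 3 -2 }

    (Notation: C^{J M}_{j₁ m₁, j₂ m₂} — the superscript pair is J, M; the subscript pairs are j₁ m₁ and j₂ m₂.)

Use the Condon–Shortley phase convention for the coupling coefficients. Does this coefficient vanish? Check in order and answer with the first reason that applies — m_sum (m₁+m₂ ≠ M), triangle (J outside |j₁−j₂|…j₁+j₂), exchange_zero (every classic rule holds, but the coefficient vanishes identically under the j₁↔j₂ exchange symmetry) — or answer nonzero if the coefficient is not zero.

m-sum: m₁+m₂ = 2+(-2) = 0, M = 0  ✓
triangle: |j₁−j₂| = 1 ≤ J = 2 ≤ j₁+j₂ = 5  ✓
exchange: j₁≠j₂ or m₁≠m₂ — the exchange symmetry imposes no constraint here
value check: CG = +√(5/14) = +0.597614 ≠ 0

nonzero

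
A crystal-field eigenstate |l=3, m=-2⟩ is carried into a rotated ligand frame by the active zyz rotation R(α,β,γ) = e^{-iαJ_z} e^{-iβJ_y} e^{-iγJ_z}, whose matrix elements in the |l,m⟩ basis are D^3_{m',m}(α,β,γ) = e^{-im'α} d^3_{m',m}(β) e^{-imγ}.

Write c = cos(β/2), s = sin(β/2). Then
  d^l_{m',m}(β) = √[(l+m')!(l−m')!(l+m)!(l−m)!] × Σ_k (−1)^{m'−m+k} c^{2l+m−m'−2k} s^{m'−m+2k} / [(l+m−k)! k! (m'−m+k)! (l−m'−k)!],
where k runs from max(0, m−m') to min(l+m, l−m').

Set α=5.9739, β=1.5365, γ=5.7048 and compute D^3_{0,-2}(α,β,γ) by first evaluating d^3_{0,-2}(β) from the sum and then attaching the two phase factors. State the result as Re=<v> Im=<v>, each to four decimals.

Re=0.0189 Im=-0.0429

First d^3_{0,-2}(β=1.5365), then the phase factors e^{-i(0)α} and e^{-i(-2)γ}:
c=cos(1.536500/2)=0.719128, s=sin(1.536500/2)=0.694878; N=√[6·6·1·120]=65.726707
k∈{0,1} keeps every argument non-negative
  k=0: (−1)^2·65.7267/(12)·0.7191^4·0.6949^2 = +0.707297
  k=1: (−1)^3·65.7267/(12)·0.7191^2·0.6949^4 = -0.660399
d^3_{0,-2}(1.5365) = +0.707297 -0.660399 = +0.046898
Phases: e^{-i·(0)·5.9739}=+1.000000+0.000000i, e^{-i·(-2)·5.7048}=+0.402298-0.915509i ⇒ D=+0.018867-0.042935i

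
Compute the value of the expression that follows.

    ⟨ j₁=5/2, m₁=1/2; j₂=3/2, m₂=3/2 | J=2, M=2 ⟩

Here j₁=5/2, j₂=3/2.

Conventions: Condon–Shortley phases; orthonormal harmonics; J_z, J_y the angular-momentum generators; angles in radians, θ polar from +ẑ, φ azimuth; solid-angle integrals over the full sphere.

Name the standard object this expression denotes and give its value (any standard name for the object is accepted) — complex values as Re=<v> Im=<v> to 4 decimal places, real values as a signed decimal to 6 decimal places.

Clebsch–Gordan coefficient, +√(1/7) ≈ +0.377964

This is a Clebsch–Gordan (vector-coupling) coefficient.
triangle: 2!*3!*1!/7! = 12/5040
(j±m)!: 3!*2!*3!*0!*4!*0! = 1728
prefactor² = (2J+1)*Δ*N² = 144/7
  k=2: +1/(2!*0!*0!*1!*3!*0!) = 1/12
Σ = 1/12  ⇒  CG² = 144/7*(1/12)² = 1/7
CG = +√(1/7) = +0.377964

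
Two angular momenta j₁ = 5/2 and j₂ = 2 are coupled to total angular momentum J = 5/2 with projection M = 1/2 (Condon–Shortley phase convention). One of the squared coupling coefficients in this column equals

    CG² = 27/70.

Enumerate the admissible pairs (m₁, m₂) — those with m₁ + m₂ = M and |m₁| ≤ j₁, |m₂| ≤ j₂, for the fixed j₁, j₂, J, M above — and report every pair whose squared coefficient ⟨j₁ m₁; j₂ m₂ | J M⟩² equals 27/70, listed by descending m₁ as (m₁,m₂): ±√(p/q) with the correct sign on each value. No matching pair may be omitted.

(-3/2,2): +√(27/70)

Admissible pairs with m₁+m₂ = M = 1/2: (-3/2,2), (-1/2,1), (1/2,0), (3/2,-1), (5/2,-2)
  (m₁,m₂)=(5/2,-2): CG² = 3/14, CG = +√(3/14)
  (m₁,m₂)=(3/2,-1): CG² = 6/35, CG = +√(6/35)
  (m₁,m₂)=(1/2,0): CG² = 8/35, CG = −√(8/35)
  (m₁,m₂)=(-1/2,1): CG² = 0/1, CG = 0
  (m₁,m₂)=(-3/2,2): CG² = 27/70, CG = +√(27/70)   ← matches the target
Pairs with CG² = 27/70: (-3/2,2): +√(27/70)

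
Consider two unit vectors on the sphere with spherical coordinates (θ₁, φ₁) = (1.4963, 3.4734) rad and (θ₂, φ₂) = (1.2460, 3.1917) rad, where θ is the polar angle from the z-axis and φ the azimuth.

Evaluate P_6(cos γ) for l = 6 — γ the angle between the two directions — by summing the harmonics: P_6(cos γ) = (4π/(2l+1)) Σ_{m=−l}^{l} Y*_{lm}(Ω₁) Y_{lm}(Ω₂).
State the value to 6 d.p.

-0.008296

Summing Y*_{l m}(θ₁,φ₁)·Y_{l m}(θ₂,φ₂) over m ∈ [−6, 6]; prefactor 4π/(2·6+1) = 0.966644:
  [-6]  conj(Y_{6,-6})(Ω₁) = -0.193748+0.433800i ; Y_{6,-6}(Ω₂) = +0.334319-0.103653i ; Δ = -0.019809+0.165110i
  [-5]  conj(Y_{6,-5})(Ω₁) = +0.010825-0.122355i ; Y_{6,-5}(Ω₂) = -0.395528+0.101221i ; Δ = +0.008103+0.049491i
  [-4]  conj(Y_{6,-4})(Ω₁) = -0.079908-0.321560i ; Y_{6,-4}(Ω₂) = +0.033898-0.006887i ; Δ = -0.004923-0.010350i
  [-3]  conj(Y_{6,-3})(Ω₁) = +0.076892+0.118555i ; Y_{6,-3}(Ω₂) = +0.328862-0.049811i ; Δ = +0.031192+0.035158i
  [-2]  conj(Y_{6,-2})(Ω₁) = +0.229969+0.179816i ; Y_{6,-2}(Ω₂) = -0.142854+0.014364i ; Δ = -0.035435-0.022384i
  [-1]  conj(Y_{6,-1})(Ω₁) = -0.139772-0.048158i ; Y_{6,-1}(Ω₂) = -0.284611+0.014273i ; Δ = +0.040468+0.011711i
  [+0]  conj(Y_{6,0})(Ω₁) = -0.281483-0.000000i ; Y_{6,0}(Ω₂) = +0.169727+0.000000i ; Δ = -0.047775-0.000000i
  [+1]  conj(Y_{6,1})(Ω₁) = +0.139772-0.048158i ; Y_{6,1}(Ω₂) = +0.284611+0.014273i ; Δ = +0.040468-0.011711i
  [+2]  conj(Y_{6,2})(Ω₁) = +0.229969-0.179816i ; Y_{6,2}(Ω₂) = -0.142854-0.014364i ; Δ = -0.035435+0.022384i
  [+3]  conj(Y_{6,3})(Ω₁) = -0.076892+0.118555i ; Y_{6,3}(Ω₂) = -0.328862-0.049811i ; Δ = +0.031192-0.035158i
  [+4]  conj(Y_{6,4})(Ω₁) = -0.079908+0.321560i ; Y_{6,4}(Ω₂) = +0.033898+0.006887i ; Δ = -0.004923+0.010350i
  [+5]  conj(Y_{6,5})(Ω₁) = -0.010825-0.122355i ; Y_{6,5}(Ω₂) = +0.395528+0.101221i ; Δ = +0.008103-0.049491i
  [+6]  conj(Y_{6,6})(Ω₁) = -0.193748-0.433800i ; Y_{6,6}(Ω₂) = +0.334319+0.103653i ; Δ = -0.019809-0.165110i
Accumulated sum -0.008582+0.000000i; after 4π/(2l+1) scaling, -0.008296+0.000000i ⇒ P_6 = -0.008296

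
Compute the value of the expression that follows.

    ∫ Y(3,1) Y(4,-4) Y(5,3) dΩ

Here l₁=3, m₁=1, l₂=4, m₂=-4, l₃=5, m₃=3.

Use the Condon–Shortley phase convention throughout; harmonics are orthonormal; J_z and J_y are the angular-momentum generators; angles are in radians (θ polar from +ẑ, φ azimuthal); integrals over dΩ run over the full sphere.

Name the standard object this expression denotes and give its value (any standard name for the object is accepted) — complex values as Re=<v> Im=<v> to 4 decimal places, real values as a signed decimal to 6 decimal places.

Gaunt coefficient, +0.169606

This is a Gaunt coefficient — the integral of a triple product of spherical harmonics over the sphere.
m-sum 0 ✓  L=12 even ✓  1≤5≤7 ✓
Π(2lᵢ+1) = 7×9×11 = 693
triangle coeff Δ(3,4,5) = 1/180180
Σ_t [0,2]: t=0:+1/576 t=1:−1/144 t=2:+1/576 = -1/288
(3j)²=20/1001 [(3 4 5; 0 0 0)], sign=+1
Σ_t [0,0]: t=0:+1/5760 = 1/5760
(3j)²=56/2145 [(3 4 5; 1 -4 3)], sign=+1
⇒ 4πI² = 672/1859
I = (+1)√(672/1859/(4π)) = 0.16960553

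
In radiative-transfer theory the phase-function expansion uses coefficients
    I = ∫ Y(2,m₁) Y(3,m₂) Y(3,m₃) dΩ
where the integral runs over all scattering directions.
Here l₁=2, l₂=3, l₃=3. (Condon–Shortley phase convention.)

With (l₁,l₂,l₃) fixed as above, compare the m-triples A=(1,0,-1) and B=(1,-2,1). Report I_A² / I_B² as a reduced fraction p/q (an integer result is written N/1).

2/15

Same 2,3,3: normalisation and zero-m 3j drop out of the ratio.
A: Δ: 2! 2! 4! / 9! → 1/3780; sum: t=0:+1/12 t=1:−1/8 = -1/24; 3j²(2 3 3; 1 0 -1) = Δ·Π!·Σ² = 1/210  (sign -1)
B: Δ: 2! 2! 4! / 9! → 1/3780; sum: t=0:+1/12 t=1:−1/48 = 1/16; 3j²(2 3 3; 1 -2 1) = Δ·Π!·Σ² = 1/28  (sign +1)
I_A²/I_B² = (1/210)/(1/28) = 2/15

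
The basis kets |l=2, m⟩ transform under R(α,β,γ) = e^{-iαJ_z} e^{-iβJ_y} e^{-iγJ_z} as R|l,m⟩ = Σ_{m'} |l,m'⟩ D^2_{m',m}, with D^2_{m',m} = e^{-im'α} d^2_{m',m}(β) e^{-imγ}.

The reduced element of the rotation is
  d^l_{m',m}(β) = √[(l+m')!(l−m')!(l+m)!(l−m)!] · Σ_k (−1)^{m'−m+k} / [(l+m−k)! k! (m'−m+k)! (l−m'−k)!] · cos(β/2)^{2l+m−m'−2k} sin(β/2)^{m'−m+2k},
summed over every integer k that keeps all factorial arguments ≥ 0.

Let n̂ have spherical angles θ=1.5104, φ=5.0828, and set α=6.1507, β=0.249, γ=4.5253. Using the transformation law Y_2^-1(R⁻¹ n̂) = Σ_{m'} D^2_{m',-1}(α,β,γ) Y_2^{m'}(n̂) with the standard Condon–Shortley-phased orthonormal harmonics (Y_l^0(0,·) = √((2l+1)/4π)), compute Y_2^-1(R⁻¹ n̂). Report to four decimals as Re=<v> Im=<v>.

Re=0.1061 Im=-0.0829

Need the full column D^2_{m',-1} for m'=−2..2 at α=6.1507, β=0.2490, γ=4.5253.
cos(β/2)=0.992260, sin(β/2)=0.124179
d^2_{-2,-1}: single k=1 term ⇒ +0.242635;  D = -0.105988-0.218262i
d^2_{-1,-1}: k∈[0..1] ⇒ +0.969397 -0.045548 = +0.923849;  D = -0.290239-0.877074i
d^2_{0,-1}: k∈[0..1] ⇒ -0.297166 +0.004654 = -0.292512;  D = +0.054407+0.287407i
d^2_{1,-1}: k∈[0..1] ⇒ +0.045548 -0.000238 = +0.045310;  D = -0.002473-0.045242i
d^2_{2,-1}: single k=0 term ⇒ -0.003800;  D = -0.000296+0.003789i
Y_2^{m'}(θ=1.5104,φ=5.0828) and Σ D·Y over m':
  (-0.1060-0.2183i)·(-0.2840+0.2597i)  (-0.2902-0.8771i)·(+0.0168+0.0434i)  (+0.0544+0.2874i)·(-0.3119+0.0000i)  (-0.0025-0.0452i)·(-0.0168+0.0434i)  (-0.0003+0.0038i)·(-0.2840-0.2597i)
Y_2^-1(R⁻¹ n̂) = +0.106058-0.082914i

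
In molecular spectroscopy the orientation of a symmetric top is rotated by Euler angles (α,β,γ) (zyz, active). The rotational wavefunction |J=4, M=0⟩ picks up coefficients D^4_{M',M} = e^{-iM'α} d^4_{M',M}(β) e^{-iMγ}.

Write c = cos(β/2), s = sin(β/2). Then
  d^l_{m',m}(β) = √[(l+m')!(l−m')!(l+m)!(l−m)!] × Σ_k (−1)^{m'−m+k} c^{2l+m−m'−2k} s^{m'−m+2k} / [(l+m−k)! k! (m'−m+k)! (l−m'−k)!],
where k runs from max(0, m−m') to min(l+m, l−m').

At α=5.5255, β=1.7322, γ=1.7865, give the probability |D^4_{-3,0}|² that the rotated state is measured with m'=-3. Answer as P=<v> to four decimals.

P=0.0522

First d^4_{-3,0}(β=1.7322), then the phase factors e^{-i(-3)α} and e^{-i(0)γ}:
c=cos(1.732200/2)=0.647803, s=sin(1.732200/2)=0.761808; N=√[1·5040·24·24]=1703.830978
Admissible k: 3..4 (factorial args all ≥0)
  k=3: (−1)^0·1703.8310/(144)·0.6478^5·0.7618^3 = +0.596780
  k=4: (−1)^1·1703.8310/(144)·0.6478^3·0.7618^5 = -0.825316
d^4_{-3,0}(1.7322) = +0.596780 -0.825316 = -0.228536
|D^4_{-3,0}|² = |d^4_{-3,0}(β)|² = (-0.228536)² = 0.052229 (the z-rotation phases have unit modulus)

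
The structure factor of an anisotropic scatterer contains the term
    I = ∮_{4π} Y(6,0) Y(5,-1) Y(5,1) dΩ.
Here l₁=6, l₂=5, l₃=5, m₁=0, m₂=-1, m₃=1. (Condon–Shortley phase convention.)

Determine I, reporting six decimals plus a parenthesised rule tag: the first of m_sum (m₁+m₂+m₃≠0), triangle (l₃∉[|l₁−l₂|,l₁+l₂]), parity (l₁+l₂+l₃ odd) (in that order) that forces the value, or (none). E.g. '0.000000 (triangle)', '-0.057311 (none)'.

Rules hold: Σm=0, L=16 even, 1≤5≤11.
N = 13·11·11 = 1573
Δ = 6!·6!·4!/17! = 1/28588560
Racah Σ t=1..5: t=1:−1/345600 t=2:+1/13824 t=3:−1/5184 t=4:+1/13824 t=5:−1/345600 = -7/129600
⇒ 3j(6 5 5; 0 0 0)² = 80/7293, sgn +1
Racah Σ t=0..4: t=0:+1/12441600 t=1:−1/86400 t=2:+1/9216 t=3:−1/7776 t=4:+1/55296 = -7/518400
⇒ 3j(6 5 5; 0 -1 1)² = 12/12155, sgn -1
4πI² = N·(3j₀)²·(3jₘ)² = 64/3757
I = -1·√(0.0170349/4π) = -0.03681836
No selection rule forces the value: the integral is nonzero (none).

-0.036818 (none)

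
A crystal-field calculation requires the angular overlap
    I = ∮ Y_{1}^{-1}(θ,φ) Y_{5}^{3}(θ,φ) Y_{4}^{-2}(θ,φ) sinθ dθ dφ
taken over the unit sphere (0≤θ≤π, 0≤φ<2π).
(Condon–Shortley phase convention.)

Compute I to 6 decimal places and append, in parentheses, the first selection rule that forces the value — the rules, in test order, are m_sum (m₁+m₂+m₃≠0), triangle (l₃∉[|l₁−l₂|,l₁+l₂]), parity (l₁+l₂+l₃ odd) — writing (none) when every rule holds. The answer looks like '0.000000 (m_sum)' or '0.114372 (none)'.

-0.259847 (none)

m-sum 0 ✓  L=10 even ✓  4≤4≤6 ✓
Π(2lᵢ+1) = 3×11×9 = 297
triangle coeff Δ(1,5,4) = 1/495
Σ_t [1,1]: t=1:−1/576 = -1/576
(3j)²=5/99 [(1 5 4; 0 0 0)], sign=-1
Σ_t [2,2]: t=2:+1/2880 = 1/2880
(3j)²=28/495 [(1 5 4; -1 3 -2)], sign=+1
⇒ 4πI² = 28/33
I = (-1)√(28/33/(4π)) = -0.25984664
No selection rule forces the value: the integral is nonzero (none).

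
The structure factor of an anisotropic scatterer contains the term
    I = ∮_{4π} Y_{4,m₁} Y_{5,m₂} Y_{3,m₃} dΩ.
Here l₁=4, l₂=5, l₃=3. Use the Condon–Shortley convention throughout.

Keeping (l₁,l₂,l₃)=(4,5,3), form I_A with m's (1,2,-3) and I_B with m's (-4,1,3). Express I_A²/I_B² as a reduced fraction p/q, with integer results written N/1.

25/2

Same 4,5,3: normalisation and zero-m 3j drop out of the ratio.
A: Δ: 6! 2! 4! / 13! → 1/180180; sum: t=3:−1/1728 = -1/1728; 3j²(4 5 3; 1 2 -3) = Δ·Π!·Σ² = 25/858  (sign -1)
B: Δ: 6! 2! 4! / 13! → 1/180180; sum: t=6:+1/34560 = 1/34560; 3j²(4 5 3; -4 1 3) = Δ·Π!·Σ² = 1/429  (sign +1)
I_A²/I_B² = (25/858)/(1/429) = 25/2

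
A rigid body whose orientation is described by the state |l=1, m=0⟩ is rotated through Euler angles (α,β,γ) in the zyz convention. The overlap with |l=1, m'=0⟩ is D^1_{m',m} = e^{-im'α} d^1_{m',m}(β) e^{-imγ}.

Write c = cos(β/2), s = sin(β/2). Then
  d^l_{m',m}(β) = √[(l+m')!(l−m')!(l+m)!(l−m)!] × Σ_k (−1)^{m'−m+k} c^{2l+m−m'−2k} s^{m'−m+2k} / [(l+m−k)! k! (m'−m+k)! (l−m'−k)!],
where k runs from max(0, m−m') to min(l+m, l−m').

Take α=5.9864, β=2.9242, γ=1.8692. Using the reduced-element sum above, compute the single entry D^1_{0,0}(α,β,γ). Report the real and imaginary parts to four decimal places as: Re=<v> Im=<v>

Re=-0.9765 Im=0.0000

D^1_{0,0}(5.9864,2.9242,1.8692) = e^{-i·0·5.9864}·d^1_{0,0}(2.9242)·e^{-i·0·1.8692}. Compute d first:
With c≡cos(β/2)=0.108482 and s≡sin(β/2)=0.994098, N=[1·1·1·1]^{1/2}=1.000000
k∈{0,1} keeps every argument non-negative
  k=0: (−1)^0·1.0000/(1)·0.1085^2·0.9941^0 = +0.011768
  k=1: (−1)^1·1.0000/(1)·0.1085^0·0.9941^2 = -0.988232
d^1_{0,0}(2.9242) = +0.011768 -0.988232 = -0.976463
Phases: e^{-i·(0)·5.9864}=+1.000000+0.000000i, e^{-i·(0)·1.8692}=+1.000000+0.000000i ⇒ D=-0.976463+0.000000i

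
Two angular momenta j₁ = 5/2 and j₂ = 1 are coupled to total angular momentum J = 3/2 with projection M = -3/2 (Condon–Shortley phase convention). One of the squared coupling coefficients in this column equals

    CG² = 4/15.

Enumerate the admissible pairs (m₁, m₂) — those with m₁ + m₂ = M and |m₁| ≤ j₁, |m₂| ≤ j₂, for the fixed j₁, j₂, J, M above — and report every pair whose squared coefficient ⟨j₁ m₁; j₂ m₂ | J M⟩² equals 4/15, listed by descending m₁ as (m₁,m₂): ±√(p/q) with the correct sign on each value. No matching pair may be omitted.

(-3/2,0): −√(4/15)

Admissible pairs with m₁+m₂ = M = -3/2: (-5/2,1), (-3/2,0), (-1/2,-1)
  (m₁,m₂)=(-1/2,-1): CG² = 1/15, CG = +√(1/15)
  (m₁,m₂)=(-3/2,0): CG² = 4/15, CG = −√(4/15)   ← matches the target
  (m₁,m₂)=(-5/2,1): CG² = 2/3, CG = +√(2/3)
Pairs with CG² = 4/15: (-3/2,0): −√(4/15)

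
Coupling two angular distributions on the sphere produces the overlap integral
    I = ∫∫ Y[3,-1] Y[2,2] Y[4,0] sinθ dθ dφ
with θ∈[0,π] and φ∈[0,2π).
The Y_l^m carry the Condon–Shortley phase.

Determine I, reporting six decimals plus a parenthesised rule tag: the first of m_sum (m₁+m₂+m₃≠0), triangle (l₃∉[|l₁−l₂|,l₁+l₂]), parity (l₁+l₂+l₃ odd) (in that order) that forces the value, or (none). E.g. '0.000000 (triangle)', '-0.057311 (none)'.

0.000000 (m_sum)

Σmᵢ = 1 ≠ 0, so the φ-integral vanishes; I = 0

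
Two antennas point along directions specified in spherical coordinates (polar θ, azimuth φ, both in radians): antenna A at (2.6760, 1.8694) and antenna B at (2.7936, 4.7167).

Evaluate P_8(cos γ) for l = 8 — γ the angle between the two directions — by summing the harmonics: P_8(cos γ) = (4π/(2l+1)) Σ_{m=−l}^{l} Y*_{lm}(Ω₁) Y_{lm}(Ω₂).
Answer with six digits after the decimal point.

Expand P_8 via completeness: Σ_{m} conj(Y_{8,m}) at Ω₁ times Y_{8,m} at Ω₂ —
  m=-8: Y*=-0.000621+0.000582i  Y=+0.000094-0.000003i  product -0.000000+0.000000i
  m=-7: Y*=-0.005879-0.003362i  Y=+0.000031+0.001039i  product +0.000003-0.000006i
  m=-6: Y*=+0.007411-0.033011i  Y=-0.007252+0.000188i  product -0.000048+0.000241i
  m=-5: Y*=+0.118602-0.009243i  Y=-0.000779-0.036144i  product -0.000427-0.004280i
  m=-4: Y*=+0.109509+0.277081i  Y=+0.131664-0.002271i  product +0.015048+0.036233i
  m=-3: Y*=-0.391675+0.313497i  Y=+0.004413+0.341231i  product -0.108704-0.132268i
  m=-2: Y*=-0.374904-0.254951i  Y=-0.569208+0.004908i  product +0.214650+0.143280i
  m=-1: Y*=-0.016394+0.053262i  Y=-0.001806-0.418843i  product +0.022338+0.006771i
  m=+0: Y*=-0.473182-0.000000i  Y=-0.289120+0.000000i  product +0.136806+0.000000i
  m=+1: Y*=+0.016394+0.053262i  Y=+0.001806-0.418843i  product +0.022338-0.006771i
  m=+2: Y*=-0.374904+0.254951i  Y=-0.569208-0.004908i  product +0.214650-0.143280i
  m=+3: Y*=+0.391675+0.313497i  Y=-0.004413+0.341231i  product -0.108704+0.132268i
  m=+4: Y*=+0.109509-0.277081i  Y=+0.131664+0.002271i  product +0.015048-0.036233i
  m=+5: Y*=-0.118602-0.009243i  Y=+0.000779-0.036144i  product -0.000427+0.004280i
  m=+6: Y*=+0.007411+0.033011i  Y=-0.007252-0.000188i  product -0.000048-0.000241i
  m=+7: Y*=+0.005879-0.003362i  Y=-0.000031+0.001039i  product +0.000003+0.000006i
  m=+8: Y*=-0.000621-0.000582i  Y=+0.000094+0.000003i  product -0.000000-0.000000i
Total Σ_m = +0.422528+0.000000i. Multiply by 0.739198: +0.312332+0.000000i. P_8(cos γ) = 0.312332

0.312332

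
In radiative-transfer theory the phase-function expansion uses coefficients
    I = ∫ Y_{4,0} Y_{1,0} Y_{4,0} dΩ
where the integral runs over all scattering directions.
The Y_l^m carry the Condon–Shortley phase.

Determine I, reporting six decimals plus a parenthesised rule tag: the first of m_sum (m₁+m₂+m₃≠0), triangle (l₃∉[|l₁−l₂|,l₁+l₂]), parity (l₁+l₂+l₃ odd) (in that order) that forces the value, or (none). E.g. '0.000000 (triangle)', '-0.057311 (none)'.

l₁+l₂+l₃=9 is odd: 3j(l;000)=0 ⇒ I=0

0.000000 (parity)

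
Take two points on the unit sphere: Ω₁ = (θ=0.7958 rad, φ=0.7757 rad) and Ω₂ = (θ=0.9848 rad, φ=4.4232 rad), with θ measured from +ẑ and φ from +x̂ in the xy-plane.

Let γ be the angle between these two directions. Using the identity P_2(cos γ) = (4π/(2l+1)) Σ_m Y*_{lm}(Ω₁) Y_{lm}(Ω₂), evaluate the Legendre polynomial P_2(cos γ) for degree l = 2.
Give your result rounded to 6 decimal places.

-0.473184

Addition theorem: P_2(cos γ) = (4π/5) Σ_m Y*_{lm}(Ω₁) Y_{lm}(Ω₂), m = −2…2:
  m=-2: (0.00382 + 0.19712j) × (-0.22452 - 0.14658j) = 0.02804 - 0.04482j  (running Σ = 0.02804 - 0.04482j)
  m=-1: (0.27571 + 0.27042j) × (-0.10151 + 0.34118j) = -0.12025 + 0.06662j  (running Σ = -0.09221 + 0.02180j)
  m=0: (0.14785 + 0.00000j) × (-0.02601 + 0.00000j) = -0.00385 + 0.00000j  (running Σ = -0.09606 + 0.02180j)
  m=1: (-0.27571 + 0.27042j) × (0.10151 + 0.34118j) = -0.12025 - 0.06662j  (running Σ = -0.21631 - 0.04482j)
  m=2: (0.00382 - 0.19712j) × (-0.22452 + 0.14658j) = 0.02804 + 0.04482j  (running Σ = -0.18827 + 0.00000j)
Total Σ_m = -0.18827 + 0.00000j. Multiply by 2.513274: -0.47318 + 0.00000j. P_2(cos γ) = -0.473184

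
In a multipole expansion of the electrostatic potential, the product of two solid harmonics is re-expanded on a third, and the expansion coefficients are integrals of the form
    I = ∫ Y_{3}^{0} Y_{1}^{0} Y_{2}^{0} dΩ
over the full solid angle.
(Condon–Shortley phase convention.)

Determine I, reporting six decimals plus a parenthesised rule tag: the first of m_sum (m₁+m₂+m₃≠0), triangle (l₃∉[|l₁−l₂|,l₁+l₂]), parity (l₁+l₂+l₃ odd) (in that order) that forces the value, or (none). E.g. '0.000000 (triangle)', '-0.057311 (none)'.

m-sum 0 ✓  L=6 even ✓  2≤2≤4 ✓
Π(2lᵢ+1) = 7×3×5 = 105
triangle coeff Δ(3,1,2) = 1/105
Σ_t [1,1]: t=1:−1/4 = -1/4
(3j)²=3/35 [(3 1 2; 0 0 0)], sign=-1
(m-triple is (0,0,0) — same symbol as above.)
⇒ 4πI² = 27/35
I = (+1)√(27/35/(4π)) = 0.24776670
No selection rule forces the value: the integral is nonzero (none).

0.247767 (none)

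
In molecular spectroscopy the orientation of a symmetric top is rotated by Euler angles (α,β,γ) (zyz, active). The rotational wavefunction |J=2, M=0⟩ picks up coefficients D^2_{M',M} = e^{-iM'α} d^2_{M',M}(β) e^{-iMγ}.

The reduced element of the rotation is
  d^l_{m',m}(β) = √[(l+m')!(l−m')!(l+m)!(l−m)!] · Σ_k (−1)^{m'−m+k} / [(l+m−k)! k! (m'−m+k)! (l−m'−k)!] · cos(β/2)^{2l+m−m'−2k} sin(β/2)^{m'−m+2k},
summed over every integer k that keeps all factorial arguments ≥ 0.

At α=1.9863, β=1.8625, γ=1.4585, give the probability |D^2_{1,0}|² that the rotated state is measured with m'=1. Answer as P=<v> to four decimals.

P=0.1138

D^2_{1,0}(1.9863,1.8625,1.4585) = e^{-i·1·1.9863}·d^2_{1,0}(1.8625)·e^{-i·0·1.4585}. Compute d first:
c=cos(1.862500/2)=0.596831, s=sin(1.862500/2)=0.802367; N=√[6·1·2·2]=4.898979
The bounds max(0,m−m')=0 and min(l+m,l−m')=1 give 2 terms
  k=0: (−1)^1·4.8990/(2)·0.5968^3·0.8024^1 = -0.417834
  k=1: (−1)^2·4.8990/(2)·0.5968^1·0.8024^3 = +0.755172
d^2_{1,0}(1.8625) = -0.417834 +0.755172 = +0.337338
|D^2_{1,0}|² = |d^2_{1,0}(β)|² = (+0.337338)² = 0.113797 (the z-rotation phases have unit modulus)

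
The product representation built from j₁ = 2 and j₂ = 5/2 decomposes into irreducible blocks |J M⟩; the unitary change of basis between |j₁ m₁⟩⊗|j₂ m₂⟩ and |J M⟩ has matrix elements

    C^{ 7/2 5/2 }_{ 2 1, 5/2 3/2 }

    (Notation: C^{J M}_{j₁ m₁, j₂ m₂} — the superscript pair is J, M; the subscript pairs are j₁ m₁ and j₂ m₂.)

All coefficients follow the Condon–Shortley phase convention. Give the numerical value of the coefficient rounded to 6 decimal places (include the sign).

-0.125988  (= −√(1/63))

triangle: 1!×3!×4!/9! = 144/362880
(j±m)!: 3!×1!×4!×1!×6!×1! = 103680
prefactor² = (2J+1)×Δ×N² = 2304/7
  k=0: +1/(0!×1!×1!×4!×2!×0!) = 1/48
  k=1: −1/(1!×0!×0!×3!×3!×1!) = -1/36
Σ = -1/144  ⇒  CG² = 2304/7×(-1/144)² = 1/63
CG = −√(1/63) = -0.125988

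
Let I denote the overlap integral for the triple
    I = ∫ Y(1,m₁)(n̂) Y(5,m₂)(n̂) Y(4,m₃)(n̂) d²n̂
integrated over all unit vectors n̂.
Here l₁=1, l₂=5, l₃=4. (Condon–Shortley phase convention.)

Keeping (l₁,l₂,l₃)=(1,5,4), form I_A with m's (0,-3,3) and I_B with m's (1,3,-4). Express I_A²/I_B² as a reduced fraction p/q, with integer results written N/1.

Same 1,5,4: normalisation and zero-m 3j drop out of the ratio.
A: Δ: 2! 0! 8! / 11! → 1/495; sum: t=1:−1/5040 = -1/5040; 3j²(1 5 4; 0 -3 3) = Δ·Π!·Σ² = 16/495  (sign +1)
B: Δ: 2! 0! 8! / 11! → 1/495; sum: t=0:+1/80640 = 1/80640; 3j²(1 5 4; 1 3 -4) = Δ·Π!·Σ² = 1/495  (sign +1)
I_A²/I_B² = (16/495)/(1/495) = 16/1

16/1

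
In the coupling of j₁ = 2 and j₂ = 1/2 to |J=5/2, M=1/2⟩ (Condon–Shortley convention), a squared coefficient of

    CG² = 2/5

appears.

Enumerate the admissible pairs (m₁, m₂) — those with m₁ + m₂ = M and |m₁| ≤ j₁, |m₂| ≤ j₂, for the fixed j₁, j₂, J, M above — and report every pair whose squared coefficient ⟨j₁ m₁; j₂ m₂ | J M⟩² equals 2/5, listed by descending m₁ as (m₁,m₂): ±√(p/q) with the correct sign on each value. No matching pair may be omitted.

Admissible pairs with m₁+m₂ = M = 1/2: (0,1/2), (1,-1/2)
  (m₁,m₂)=(1,-1/2): CG² = 2/5, CG = +√(2/5)   ← matches the target
  (m₁,m₂)=(0,1/2): CG² = 3/5, CG = +√(3/5)
Pairs with CG² = 2/5: (1,-1/2): +√(2/5)

(1,-1/2): +√(2/5)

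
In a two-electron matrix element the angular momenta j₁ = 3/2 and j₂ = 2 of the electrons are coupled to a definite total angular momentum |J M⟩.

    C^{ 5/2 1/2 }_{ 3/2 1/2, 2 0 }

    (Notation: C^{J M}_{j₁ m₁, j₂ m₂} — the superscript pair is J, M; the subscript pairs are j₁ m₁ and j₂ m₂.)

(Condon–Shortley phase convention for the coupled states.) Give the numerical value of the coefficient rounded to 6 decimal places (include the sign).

+0.292770  (= +√(3/35))

√[6·1!2!3!/7! · 2!1!2!2!3!2!] = √(48/35)
  +(−1)^0/∏(0,1,1,2,1,1)! = 1/2  (running 1/2)
  +(−1)^1/∏(1,0,0,1,2,2)! = -1/4  (running 1/4)
⟨..|..⟩ = √(48/35)·(1/4) = +0.292770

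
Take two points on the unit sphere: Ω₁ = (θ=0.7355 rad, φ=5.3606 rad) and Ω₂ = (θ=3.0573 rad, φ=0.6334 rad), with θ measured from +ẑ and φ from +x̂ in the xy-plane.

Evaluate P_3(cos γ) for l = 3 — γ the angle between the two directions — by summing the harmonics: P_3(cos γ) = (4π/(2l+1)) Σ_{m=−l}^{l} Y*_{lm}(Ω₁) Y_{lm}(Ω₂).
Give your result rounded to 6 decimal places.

0.102065

Expand P_3 via completeness: Σ_{m} conj(Y_{3,m}) at Ω₁ times Y_{3,m} at Ω₂ —
  m=-3: (-0.11732 - 0.04602j) × (-0.00008 - 0.00024j) = -0.00000 + 0.00003j  (running Σ = -0.00000 + 0.00003j)
  m=-2: (-0.09243 - 0.32839j) × (-0.00216 + 0.00689j) = 0.00246 + 0.00007j  (running Σ = 0.00246 + 0.00010j)
  m=-1: (0.22899 - 0.30234j) × (0.08695 - 0.06385j) = 0.00061 - 0.04091j  (running Σ = 0.00307 - 0.04080j)
  m=0: (-0.06943 + 0.00000j) × (-0.73052 + 0.00000j) = 0.05072 + 0.00000j  (running Σ = 0.05379 - 0.04080j)
  m=1: (-0.22899 - 0.30234j) × (-0.08695 - 0.06385j) = 0.00061 + 0.04091j  (running Σ = 0.05439 + 0.00010j)
  m=2: (-0.09243 + 0.32839j) × (-0.00216 - 0.00689j) = 0.00246 - 0.00007j  (running Σ = 0.05686 + 0.00003j)
  m=3: (0.11732 - 0.04602j) × (0.00008 - 0.00024j) = -0.00000 - 0.00003j  (running Σ = 0.05685 - 0.00000j)
Total Σ_m = 0.05685 - 0.00000j. Multiply by 1.795196: 0.10206 - 0.00000j. P_3(cos γ) = 0.102065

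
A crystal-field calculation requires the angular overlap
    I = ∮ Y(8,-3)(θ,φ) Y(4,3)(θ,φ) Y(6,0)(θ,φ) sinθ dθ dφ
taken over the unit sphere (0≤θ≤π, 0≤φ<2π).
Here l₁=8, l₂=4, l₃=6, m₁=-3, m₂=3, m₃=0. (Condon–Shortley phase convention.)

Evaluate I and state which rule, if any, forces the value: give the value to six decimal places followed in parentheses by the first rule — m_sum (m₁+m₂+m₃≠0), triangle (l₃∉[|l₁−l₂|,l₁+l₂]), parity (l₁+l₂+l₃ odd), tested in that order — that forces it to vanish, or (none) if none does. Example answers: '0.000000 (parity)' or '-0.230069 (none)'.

0.139408 (none)

m-sum 0 ✓  L=18 even ✓  4≤6≤12 ✓
Π(2lᵢ+1) = 17×9×13 = 1989
triangle coeff Δ(8,4,6) = 1/23279256
Σ_t [2,4]: t=2:+1/1658880 t=3:−1/518400 t=4:+1/1658880 = -1/1382400
(3j)²=504/46189 [(8 4 6; 0 0 0)], sign=-1
Σ_t [5,6]: t=5:−1/4147200 t=6:+1/10368000 = -1/6912000
(3j)²=189/16796 [(8 4 6; -3 3 0)], sign=-1
⇒ 4πI² = 214326/877591
I = (+1)√(214326/877591/(4π)) = 0.13940759
No selection rule forces the value: the integral is nonzero (none).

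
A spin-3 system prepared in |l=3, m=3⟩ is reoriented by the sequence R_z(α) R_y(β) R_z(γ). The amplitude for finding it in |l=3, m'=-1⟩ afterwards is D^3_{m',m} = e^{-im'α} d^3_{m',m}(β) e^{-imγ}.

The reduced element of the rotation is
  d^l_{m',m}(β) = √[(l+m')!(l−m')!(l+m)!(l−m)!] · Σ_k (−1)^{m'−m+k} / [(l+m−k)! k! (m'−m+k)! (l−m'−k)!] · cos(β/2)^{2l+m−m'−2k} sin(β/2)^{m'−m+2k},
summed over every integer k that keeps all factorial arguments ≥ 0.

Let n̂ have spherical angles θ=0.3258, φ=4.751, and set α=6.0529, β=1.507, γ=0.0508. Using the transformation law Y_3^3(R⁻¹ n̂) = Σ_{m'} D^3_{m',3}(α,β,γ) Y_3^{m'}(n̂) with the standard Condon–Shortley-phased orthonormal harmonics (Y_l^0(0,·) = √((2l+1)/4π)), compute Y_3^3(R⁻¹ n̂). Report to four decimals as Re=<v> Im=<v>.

Re=0.2818 Im=0.2896

Need the full column D^3_{m',3} for m'=−3..3 at α=6.0529, β=1.5070, γ=0.0508.
cos(β/2)=0.729299, sin(β/2)=0.684195
d^3_{-3,3}: single k=6 term ⇒ +0.102584;  D = +0.068222-0.076611i
d^3_{-2,3}: single k=5 term ⇒ +0.267844;  D = +0.219081-0.154091i
d^3_{-1,3}: single k=4 term ⇒ +0.451416;  D = +0.418763-0.168565i
d^3_{0,3}: single k=3 term ⇒ +0.555612;  D = +0.549173-0.084348i
d^3_{1,3}: single k=2 term ⇒ +0.512894;  D = +0.511339+0.039907i
d^3_{2,3}: single k=1 term ⇒ +0.345766;  D = +0.329477+0.104876i
d^3_{3,3}: single k=0 term ⇒ +0.150464;  D = +0.129174+0.077160i
Y_3^{m'}(θ=0.3258,φ=4.751) and Σ D·Y over m':
  (+0.0682-0.0766i)·(-0.0016-0.0136i)  (+0.2191-0.1541i)·(-0.0989+0.0077i)  (+0.4188-0.1686i)·(+0.0139+0.3605i)  (+0.5492-0.0843i)·(+0.5260+0.0000i)  (+0.5113+0.0399i)·(-0.0139+0.3605i)  (+0.3295+0.1049i)·(-0.0989-0.0077i)  (+0.1292+0.0772i)·(+0.0016-0.0136i)
Y_3^3(R⁻¹ n̂) = +0.281795+0.289619i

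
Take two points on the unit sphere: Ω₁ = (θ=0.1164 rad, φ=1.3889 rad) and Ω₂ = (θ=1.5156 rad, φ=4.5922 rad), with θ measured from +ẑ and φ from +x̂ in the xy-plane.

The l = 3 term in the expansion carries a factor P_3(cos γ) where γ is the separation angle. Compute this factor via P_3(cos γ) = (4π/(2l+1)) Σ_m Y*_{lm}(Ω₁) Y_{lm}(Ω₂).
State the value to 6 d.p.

Summing Y*_{l m}(θ₁,φ₁)·Y_{l m}(θ₂,φ₂) over m ∈ [−3, 3]; prefactor 4π/(2·3+1) = 1.795196:
  term(m=-3) = -0.000267+0.000050i   from Y*(Ω₁)=-0.000339-0.000559i, Y(Ω₂)=+0.146527-0.388614i
  term(m=-2) = +0.000764-0.000095i   from Y*(Ω₁)=-0.012795+0.004872i, Y(Ω₂)=-0.054593-0.013382i
  term(m=-1) = +0.046815-0.002893i   from Y*(Ω₁)=+0.026700+0.145167i, Y(Ω₂)=+0.038101-0.315485i
  term(m=+0) = -0.044016+0.000000i   from Y*(Ω₁)=+0.716306-0.000000i, Y(Ω₂)=-0.061449+0.000000i
  term(m=+1) = +0.046815+0.002893i   from Y*(Ω₁)=-0.026700+0.145167i, Y(Ω₂)=-0.038101-0.315485i
  term(m=+2) = +0.000764+0.000095i   from Y*(Ω₁)=-0.012795-0.004872i, Y(Ω₂)=-0.054593+0.013382i
  term(m=+3) = -0.000267-0.000050i   from Y*(Ω₁)=+0.000339-0.000559i, Y(Ω₂)=-0.146527-0.388614i
Accumulated sum +0.050608+0.000000i; after 4π/(2l+1) scaling, +0.090851+0.000000i ⇒ P_3 = 0.090851

0.090851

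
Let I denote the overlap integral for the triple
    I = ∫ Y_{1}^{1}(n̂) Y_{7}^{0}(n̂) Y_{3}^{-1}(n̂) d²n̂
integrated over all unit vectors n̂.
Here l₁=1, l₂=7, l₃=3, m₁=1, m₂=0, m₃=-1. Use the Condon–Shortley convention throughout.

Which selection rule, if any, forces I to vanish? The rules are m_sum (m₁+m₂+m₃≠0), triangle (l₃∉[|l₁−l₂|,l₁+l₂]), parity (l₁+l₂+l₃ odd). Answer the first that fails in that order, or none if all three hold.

triangle

Σmᵢ = 0  ✓
l₃∈[|l₁−l₂|,l₁+l₂]=[6,8] required, l₃=3 fails  ✗
Σlᵢ = 11 ⇒ odd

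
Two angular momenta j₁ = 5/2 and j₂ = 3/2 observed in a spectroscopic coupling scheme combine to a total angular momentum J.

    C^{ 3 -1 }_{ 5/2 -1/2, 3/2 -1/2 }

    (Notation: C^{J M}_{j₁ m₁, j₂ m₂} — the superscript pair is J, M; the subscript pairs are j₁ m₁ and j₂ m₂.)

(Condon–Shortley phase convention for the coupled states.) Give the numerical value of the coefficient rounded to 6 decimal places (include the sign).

triangle: 1!*4!*2!/8! = 48/40320
(j±m)!: 2!*3!*1!*2!*2!*4! = 1152
prefactor² = (2J+1)*Δ*N² = 48/5
  k=0: +1/(0!*1!*3!*1!*1!*1!) = 1/6
  k=1: −1/(1!*0!*2!*0!*2!*2!) = -1/8
Σ = 1/24  ⇒  CG² = 48/5*(1/24)² = 1/60
CG = +√(1/60) = +0.129099

+√(1/60) ≈ +0.129099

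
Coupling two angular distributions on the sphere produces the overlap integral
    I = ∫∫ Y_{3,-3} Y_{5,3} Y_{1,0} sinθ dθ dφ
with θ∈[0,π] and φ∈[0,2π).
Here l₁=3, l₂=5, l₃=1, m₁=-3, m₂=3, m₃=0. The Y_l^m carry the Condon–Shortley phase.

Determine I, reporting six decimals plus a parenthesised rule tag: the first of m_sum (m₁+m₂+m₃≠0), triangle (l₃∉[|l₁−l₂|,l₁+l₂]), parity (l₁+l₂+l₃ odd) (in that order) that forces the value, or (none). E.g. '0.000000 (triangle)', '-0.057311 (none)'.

0.000000 (triangle)

l₃=1 ∉ [2,8] — triangle fails ⇒ I = 0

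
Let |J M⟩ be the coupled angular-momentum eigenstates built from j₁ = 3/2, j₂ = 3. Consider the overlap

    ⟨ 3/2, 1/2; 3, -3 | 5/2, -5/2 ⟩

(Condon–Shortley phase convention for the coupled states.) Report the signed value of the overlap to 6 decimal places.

+0.731925

triangle: 2!*1!*4!/8! = 48/40320
(j±m)!: 2!*1!*0!*6!*0!*5! = 172800
prefactor² = (2J+1)*Δ*N² = 8640/7
  k=0: +1/(0!*2!*1!*0!*0!*4!) = 1/48
Σ = 1/48  ⇒  CG² = 8640/7*(1/48)² = 15/28
CG = +√(15/28) = +0.731925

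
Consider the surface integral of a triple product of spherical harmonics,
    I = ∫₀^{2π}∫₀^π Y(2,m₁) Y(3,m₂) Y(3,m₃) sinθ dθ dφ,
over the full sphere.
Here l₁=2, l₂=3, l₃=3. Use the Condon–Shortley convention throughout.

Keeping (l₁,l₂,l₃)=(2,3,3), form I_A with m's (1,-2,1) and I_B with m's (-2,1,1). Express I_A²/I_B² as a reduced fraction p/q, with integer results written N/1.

l's match ⇒ only the (l;m) 3-j factors differ between A and B.
A: triangle coeff Δ(2,3,3) = 1/3780; Σ_t [0,1]: t=0:+1/12 t=1:−1/48 = 1/16; (3j)²=1/28 [(2 3 3; 1 -2 1)], sign=+1
B: triangle coeff Δ(2,3,3) = 1/3780; Σ_t [2,2]: t=2:+1/16 = 1/16; (3j)²=2/35 [(2 3 3; -2 1 1)], sign=+1
I_A²/I_B² = (1/28)/(2/35) = 5/8

5/8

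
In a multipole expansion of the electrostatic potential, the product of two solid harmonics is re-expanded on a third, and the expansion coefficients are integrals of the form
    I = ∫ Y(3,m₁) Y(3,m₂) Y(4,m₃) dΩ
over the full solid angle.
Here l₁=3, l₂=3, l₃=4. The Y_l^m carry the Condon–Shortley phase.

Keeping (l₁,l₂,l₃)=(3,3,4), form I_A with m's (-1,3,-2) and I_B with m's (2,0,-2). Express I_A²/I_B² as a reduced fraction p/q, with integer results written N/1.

18/1

Same 3,3,4: normalisation and zero-m 3j drop out of the ratio.
A: Δ: 2! 4! 4! / 11! → 1/34650; sum: t=2:+1/192 = 1/192; 3j²(3 3 4; -1 3 -2) = Δ·Π!·Σ² = 3/77  (sign +1)
B: Δ: 2! 4! 4! / 11! → 1/34650; sum: t=0:+1/72 t=1:−1/96 = 1/288; 3j²(3 3 4; 2 0 -2) = Δ·Π!·Σ² = 1/462  (sign +1)
I_A²/I_B² = (3/77)/(1/462) = 18/1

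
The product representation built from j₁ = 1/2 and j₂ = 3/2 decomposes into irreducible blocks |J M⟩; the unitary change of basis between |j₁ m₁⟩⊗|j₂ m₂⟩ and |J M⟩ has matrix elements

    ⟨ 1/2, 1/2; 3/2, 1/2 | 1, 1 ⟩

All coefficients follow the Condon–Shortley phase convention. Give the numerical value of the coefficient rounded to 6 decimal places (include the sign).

+0.500000  (= +√(1/4))

√[3·1!0!2!/4! · 1!0!2!1!2!0!] = √(1)
  +(−1)^0/∏(0,1,0,2,0,0)! = 1/2  (running 1/2)
⟨..|..⟩ = √(1)·(1/2) = +0.500000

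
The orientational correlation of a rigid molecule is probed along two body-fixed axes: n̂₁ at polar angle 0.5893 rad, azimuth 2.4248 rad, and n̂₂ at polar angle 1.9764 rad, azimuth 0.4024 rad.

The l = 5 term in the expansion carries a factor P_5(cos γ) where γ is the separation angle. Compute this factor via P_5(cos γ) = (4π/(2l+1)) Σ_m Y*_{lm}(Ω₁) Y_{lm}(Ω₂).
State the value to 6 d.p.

Summing Y*_{l m}(θ₁,φ₁)·Y_{l m}(θ₂,φ₂) over m ∈ [−5, 5]; prefactor 4π/(2·5+1) = 1.142397:
  m=-5: (+0.022243-0.010536i) × (-0.129824-0.274904i) = -0.005784-0.004747i  (running Σ = -0.005784-0.004747i)
  m=-4: (-0.112063-0.031548i) × (+0.016015+0.412523i) = +0.011220-0.046734i  (running Σ = +0.005436-0.051481i)
  m=-3: (+0.169787+0.259386i) × (+0.038293-0.100636i) = +0.032605-0.007154i  (running Σ = +0.038041-0.058635i)
  m=-2: (+0.063892-0.462722i) × (+0.208598-0.216853i) = -0.087015-0.110378i  (running Σ = -0.048974-0.169013i)
  m=-1: (-0.181809+0.158430i) × (-0.181596+0.077292i) = +0.020770-0.042823i  (running Σ = -0.028204-0.211835i)
  m=0: (-0.319560-0.000000i) × (-0.259747+0.000000i) = +0.083005+0.000000i  (running Σ = +0.054801-0.211835i)
  m=1: (+0.181809+0.158430i) × (+0.181596+0.077292i) = +0.020770+0.042823i  (running Σ = +0.075571-0.169013i)
  m=2: (+0.063892+0.462722i) × (+0.208598+0.216853i) = -0.087015+0.110378i  (running Σ = -0.011444-0.058635i)
  m=3: (-0.169787+0.259386i) × (-0.038293-0.100636i) = +0.032605+0.007154i  (running Σ = +0.021161-0.051481i)
  m=4: (-0.112063+0.031548i) × (+0.016015-0.412523i) = +0.011220+0.046734i  (running Σ = +0.032381-0.004747i)
  m=5: (-0.022243-0.010536i) × (+0.129824-0.274904i) = -0.005784+0.004747i  (running Σ = +0.026597+0.000000i)
Total Σ_m = +0.026597+0.000000i. Multiply by 1.142397: +0.030384+0.000000i. P_5(cos γ) = 0.030384

0.030384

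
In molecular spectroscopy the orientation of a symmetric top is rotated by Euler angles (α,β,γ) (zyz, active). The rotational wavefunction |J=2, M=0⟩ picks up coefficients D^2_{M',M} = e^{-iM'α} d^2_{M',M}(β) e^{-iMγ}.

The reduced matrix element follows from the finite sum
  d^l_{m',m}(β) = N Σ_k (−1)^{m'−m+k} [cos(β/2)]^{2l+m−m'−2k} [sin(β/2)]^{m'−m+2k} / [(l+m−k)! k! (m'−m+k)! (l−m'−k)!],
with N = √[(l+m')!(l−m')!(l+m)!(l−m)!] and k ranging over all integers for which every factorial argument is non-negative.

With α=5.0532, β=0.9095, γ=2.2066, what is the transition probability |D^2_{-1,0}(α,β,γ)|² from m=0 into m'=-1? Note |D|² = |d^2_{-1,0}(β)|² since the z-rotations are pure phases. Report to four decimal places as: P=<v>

D^2_{-1,0}(5.0532,0.9095,2.2066) = e^{-i·-1·5.0532}·d^2_{-1,0}(0.9095)·e^{-i·0·2.2066}. Compute d first:
With c≡cos(β/2)=0.898371 and s≡sin(β/2)=0.439238, N=[1·6·2·2]^{1/2}=4.898979
The bounds max(0,m−m')=1 and min(l+m,l−m')=2 give 2 terms
  k=1: (−1)^0·4.8990/(2)·0.8984^3·0.4392^1 = +0.780086
  k=2: (−1)^1·4.8990/(2)·0.8984^1·0.4392^3 = -0.186479
d^2_{-1,0}(0.9095) = +0.780086 -0.186479 = +0.593606
|D^2_{-1,0}|² = |d^2_{-1,0}(β)|² = (+0.593606)² = 0.352369 (the z-rotation phases have unit modulus)

P=0.3524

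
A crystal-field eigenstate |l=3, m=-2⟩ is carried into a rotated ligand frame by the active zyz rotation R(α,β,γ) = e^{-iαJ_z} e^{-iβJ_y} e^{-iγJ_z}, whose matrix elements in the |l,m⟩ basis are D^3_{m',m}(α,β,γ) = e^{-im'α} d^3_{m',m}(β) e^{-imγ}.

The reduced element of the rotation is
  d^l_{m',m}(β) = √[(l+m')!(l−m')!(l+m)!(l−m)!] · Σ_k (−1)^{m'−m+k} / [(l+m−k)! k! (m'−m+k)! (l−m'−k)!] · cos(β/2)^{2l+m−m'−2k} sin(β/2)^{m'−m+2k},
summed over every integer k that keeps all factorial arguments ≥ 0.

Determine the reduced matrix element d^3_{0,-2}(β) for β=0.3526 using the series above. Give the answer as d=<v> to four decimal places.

d^3_{0,-2}(β=0.3526) via the finite sum:
With c≡cos(β/2)=0.984499 and s≡sin(β/2)=0.175388, N=[6·6·1·120]^{1/2}=65.726707
Admissible k: 0..1 (factorial args all ≥0)
  k=0: (−1)^2·65.7267/(12)·0.9845^4·0.1754^2 = +0.158279
  k=1: (−1)^3·65.7267/(12)·0.9845^2·0.1754^4 = -0.005023
d^3_{0,-2}(0.3526) = +0.158279 -0.005023 = +0.153255

d=0.1533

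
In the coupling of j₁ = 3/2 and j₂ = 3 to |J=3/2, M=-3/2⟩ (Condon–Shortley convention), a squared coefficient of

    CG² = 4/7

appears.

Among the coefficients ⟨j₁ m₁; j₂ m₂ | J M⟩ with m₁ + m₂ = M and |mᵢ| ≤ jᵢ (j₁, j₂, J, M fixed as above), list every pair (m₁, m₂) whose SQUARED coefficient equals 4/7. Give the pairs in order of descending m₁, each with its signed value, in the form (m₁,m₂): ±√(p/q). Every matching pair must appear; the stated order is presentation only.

Admissible pairs with m₁+m₂ = M = -3/2: (-3/2,0), (-1/2,-1), (1/2,-2), (3/2,-3)
  (m₁,m₂)=(3/2,-3): CG² = 4/7, CG = +√(4/7)   ← matches the target
  (m₁,m₂)=(1/2,-2): CG² = 2/7, CG = −√(2/7)
  (m₁,m₂)=(-1/2,-1): CG² = 4/35, CG = +√(4/35)
  (m₁,m₂)=(-3/2,0): CG² = 1/35, CG = −√(1/35)
Pairs with CG² = 4/7: (3/2,-3): +√(4/7)

(3/2,-3): +√(4/7)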